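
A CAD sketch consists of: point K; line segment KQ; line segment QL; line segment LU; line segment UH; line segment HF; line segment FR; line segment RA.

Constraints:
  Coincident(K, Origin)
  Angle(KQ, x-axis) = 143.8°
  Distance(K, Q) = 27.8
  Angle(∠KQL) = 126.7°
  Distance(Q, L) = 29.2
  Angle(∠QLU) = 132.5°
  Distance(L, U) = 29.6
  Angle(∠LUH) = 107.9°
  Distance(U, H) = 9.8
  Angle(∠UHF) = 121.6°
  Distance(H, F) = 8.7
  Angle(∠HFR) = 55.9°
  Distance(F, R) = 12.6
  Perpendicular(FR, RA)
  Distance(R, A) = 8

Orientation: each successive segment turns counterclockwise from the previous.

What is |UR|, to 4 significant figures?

7.085

K is at the origin; KQ runs at 143.8° with length 27.8, so Q = (-22.43, 16.42). ∠KQL = 126.7° gives QL at -162.9° from the x-axis; with |QL| = 29.2, L = (-50.34, 7.833). ∠QLU = 132.5° gives LU at -115.4° from the x-axis; with |LU| = 29.6, U = (-63.04, -18.91). ∠LUH = 107.9° gives UH at -43.30° from the x-axis; with |UH| = 9.8, H = (-55.91, -25.63). ∠UHF = 121.6° gives HF at 15.10° from the x-axis; with |HF| = 8.7, F = (-47.51, -23.36). ∠HFR = 55.9° gives FR at 139.2° from the x-axis; with |FR| = 12.6, R = (-57.05, -15.13). Then |UR| = |R − U| = 7.085.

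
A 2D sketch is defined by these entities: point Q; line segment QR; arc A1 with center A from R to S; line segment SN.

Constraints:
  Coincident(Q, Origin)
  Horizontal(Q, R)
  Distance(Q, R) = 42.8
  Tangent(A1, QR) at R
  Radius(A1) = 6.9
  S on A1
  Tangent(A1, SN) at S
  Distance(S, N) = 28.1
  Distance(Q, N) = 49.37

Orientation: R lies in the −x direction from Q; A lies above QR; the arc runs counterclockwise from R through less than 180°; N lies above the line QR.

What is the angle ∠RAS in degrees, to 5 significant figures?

88.247°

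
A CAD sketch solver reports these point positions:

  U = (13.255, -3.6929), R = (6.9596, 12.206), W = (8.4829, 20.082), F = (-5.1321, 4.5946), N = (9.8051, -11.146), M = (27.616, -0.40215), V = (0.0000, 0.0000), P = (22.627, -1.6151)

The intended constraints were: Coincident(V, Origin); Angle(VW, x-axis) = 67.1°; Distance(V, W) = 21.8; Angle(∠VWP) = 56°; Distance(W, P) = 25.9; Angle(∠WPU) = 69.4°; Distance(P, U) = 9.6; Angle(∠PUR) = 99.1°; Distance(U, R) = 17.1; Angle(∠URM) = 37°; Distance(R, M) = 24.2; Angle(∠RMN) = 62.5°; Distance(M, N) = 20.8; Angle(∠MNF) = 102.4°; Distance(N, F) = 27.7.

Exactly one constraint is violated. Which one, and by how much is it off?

Distance(N, F) = 27.7 — off by 6.00.

V = (0.00, 0.00) ✓; VW at 67.10° ✓; |VW| = 21.80 ✓; ∠VWP = 56.00° ✓; |WP| = 25.90 ✓; ∠WPU = 69.40° ✓; |PU| = 9.600 ✓; ∠PUR = 99.10° ✓; |UR| = 17.10 ✓; ∠URM = 37.00° ✓; |RM| = 24.20 ✓; ∠RMN = 62.50° ✓; |MN| = 20.80 ✓; ∠MNF = 102.4° ✓; |NF| = 21.70 ✗.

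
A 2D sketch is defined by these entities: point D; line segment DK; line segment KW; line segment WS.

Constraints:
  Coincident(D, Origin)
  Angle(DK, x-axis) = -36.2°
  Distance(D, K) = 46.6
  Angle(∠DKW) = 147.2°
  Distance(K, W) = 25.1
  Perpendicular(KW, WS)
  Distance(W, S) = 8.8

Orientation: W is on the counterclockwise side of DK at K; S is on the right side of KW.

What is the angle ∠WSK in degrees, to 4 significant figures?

70.68°

D is at the origin; DK runs at -36.2° with length 46.6, so K = 46.6·(cos -36.2°, sin -36.2°) = (37.60, -27.52). ∠DKW = 147.2°, so KW runs at -36.2° + (180° − 147.2°) = -3.400° from the x-axis; with |KW| = 25.1, W = K + 25.1·(cos -3.400°, sin -3.400°) = (62.66, -29.01). KW is perpendicular to WS; with |WS| = 8.8 on the right of KW, S = W + 8.8·(-0.05931, -0.9982) = (62.14, -37.80). Then cos ∠WSK = SW·SK / (|SW||SK|), giving 70.68°.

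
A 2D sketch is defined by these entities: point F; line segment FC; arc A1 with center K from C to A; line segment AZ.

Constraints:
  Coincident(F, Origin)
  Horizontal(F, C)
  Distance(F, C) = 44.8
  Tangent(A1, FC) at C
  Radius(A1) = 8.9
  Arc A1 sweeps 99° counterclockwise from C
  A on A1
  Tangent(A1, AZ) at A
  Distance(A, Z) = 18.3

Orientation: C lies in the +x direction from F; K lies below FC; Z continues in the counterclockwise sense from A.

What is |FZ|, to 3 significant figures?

48.1

F is at the origin; FC is horizontal with |FC| = 44.8 and C on the +x side, so C = (44.8, 0.00). A1 meets FC tangentially, so KC is at right angles to FC, so K = C + (0, -8.9) = (44.8, -8.90). On A1, C sits at bearing 90° from K; a 99° counterclockwise sweep puts A at bearing 189°, so A = K + 8.9·(cos 189°, sin 189°) = (36.0, -10.3). A1 meets AZ tangentially, so KA is at right angles to AZ, so AZ runs along (−sin 189°, cos 189°); with |AZ| = 18.3, Z = (38.9, -28.4). Then |FZ| = |Z − F| = 48.1.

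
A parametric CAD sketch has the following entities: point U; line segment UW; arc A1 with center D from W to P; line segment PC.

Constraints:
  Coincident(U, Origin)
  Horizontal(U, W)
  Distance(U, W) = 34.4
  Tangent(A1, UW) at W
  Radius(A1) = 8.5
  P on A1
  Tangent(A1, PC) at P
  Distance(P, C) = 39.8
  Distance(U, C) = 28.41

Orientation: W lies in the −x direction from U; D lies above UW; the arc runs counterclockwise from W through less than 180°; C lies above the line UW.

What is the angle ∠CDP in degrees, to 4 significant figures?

77.94°

Checks: U = (0.00, 0.00) ✓; |DP| = 8.500 ✓; ∠(DP, PC) = 90.00° ✓; |PC| = 39.80 ✓; |UC| = 28.41 ✓.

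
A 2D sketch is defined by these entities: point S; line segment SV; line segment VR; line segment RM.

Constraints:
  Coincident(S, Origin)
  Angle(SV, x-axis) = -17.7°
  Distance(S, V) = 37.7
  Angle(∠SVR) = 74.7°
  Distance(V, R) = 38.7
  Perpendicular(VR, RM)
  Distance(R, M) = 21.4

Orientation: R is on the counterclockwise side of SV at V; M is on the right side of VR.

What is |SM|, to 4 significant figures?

64.52

S is at the origin; SV runs at -17.7° with length 37.7, so V = 37.7·(cos -17.7°, sin -17.7°) = (35.92, -11.46). ∠SVR = 74.7°, so VR runs at -17.7° + (180° − 74.7°) = 87.60° from the x-axis; with |VR| = 38.7, R = V + 38.7·(cos 87.60°, sin 87.60°) = (37.54, 27.20). VR ⟂ RM; with |RM| = 21.4 on the right of VR, M = R + 21.4·(0.9991, -0.04188) = (58.92, 26.31). Then |SM| = |M − S| = 64.52.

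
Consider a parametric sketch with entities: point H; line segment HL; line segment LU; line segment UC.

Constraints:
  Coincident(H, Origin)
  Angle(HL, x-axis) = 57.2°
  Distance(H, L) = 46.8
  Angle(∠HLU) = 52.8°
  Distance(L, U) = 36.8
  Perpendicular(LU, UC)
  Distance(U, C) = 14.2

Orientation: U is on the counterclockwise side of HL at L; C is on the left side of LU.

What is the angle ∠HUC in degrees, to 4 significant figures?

12.85°

H is at the origin; HL runs at 57.2° with length 46.8, so L = 46.8·(cos 57.2°, sin 57.2°) = (25.35, 39.34). ∠HLU = 52.8°, so LU runs at 57.2° + (180° − 52.8°) = 184.4° from the x-axis; with |LU| = 36.8, U = L + 36.8·(cos 184.4°, sin 184.4°) = (-11.34, 36.52). LU ⟂ UC; with |UC| = 14.2 on the left of LU, C = U + 14.2·(0.07672, -0.9971) = (-10.25, 22.36). Then cos ∠HUC = UH·UC / (|UH||UC|), giving 12.85°.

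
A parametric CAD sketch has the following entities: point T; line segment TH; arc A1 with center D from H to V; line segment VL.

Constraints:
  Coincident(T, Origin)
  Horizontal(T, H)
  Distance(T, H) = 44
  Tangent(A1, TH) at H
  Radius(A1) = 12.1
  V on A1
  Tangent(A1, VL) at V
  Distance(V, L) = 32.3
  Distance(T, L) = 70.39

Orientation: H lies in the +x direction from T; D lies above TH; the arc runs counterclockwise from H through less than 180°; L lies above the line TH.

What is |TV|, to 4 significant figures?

57.53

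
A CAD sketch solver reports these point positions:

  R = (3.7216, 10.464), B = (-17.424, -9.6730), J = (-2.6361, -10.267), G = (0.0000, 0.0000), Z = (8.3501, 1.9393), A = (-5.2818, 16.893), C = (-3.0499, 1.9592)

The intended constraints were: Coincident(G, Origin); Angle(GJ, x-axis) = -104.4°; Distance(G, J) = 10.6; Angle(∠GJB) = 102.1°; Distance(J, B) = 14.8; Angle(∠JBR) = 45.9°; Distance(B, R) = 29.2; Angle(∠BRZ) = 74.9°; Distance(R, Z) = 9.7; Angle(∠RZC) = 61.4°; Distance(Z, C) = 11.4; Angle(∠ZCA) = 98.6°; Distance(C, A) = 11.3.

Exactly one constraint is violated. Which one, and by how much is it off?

Distance(C, A) = 11.3 — off by 3.80.

G = (0.00, 0.00) ✓; GJ at -104.4° ✓; |GJ| = 10.60 ✓; ∠GJB = 102.1° ✓; |JB| = 14.80 ✓; ∠JBR = 45.90° ✓; |BR| = 29.20 ✓; ∠BRZ = 74.90° ✓; |RZ| = 9.700 ✓; ∠RZC = 61.40° ✓; |ZC| = 11.40 ✓; ∠ZCA = 98.60° ✓; |CA| = 15.10 ✗.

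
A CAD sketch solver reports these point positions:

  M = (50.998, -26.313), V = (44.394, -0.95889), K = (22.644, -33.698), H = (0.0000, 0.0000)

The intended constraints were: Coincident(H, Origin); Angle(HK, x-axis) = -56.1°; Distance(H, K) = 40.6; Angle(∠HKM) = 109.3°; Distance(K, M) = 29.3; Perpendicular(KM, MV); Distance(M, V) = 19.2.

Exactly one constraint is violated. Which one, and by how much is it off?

Distance(M, V) = 19.2 — off by 7.00.

H = (0.00, 0.00) ✓; HK at -56.10° ✓; |HK| = 40.60 ✓; ∠HKM = 109.3° ✓; |KM| = 29.30 ✓; ∠(KM, MV) = 90.00° ✓; |MV| = 26.20 ✗.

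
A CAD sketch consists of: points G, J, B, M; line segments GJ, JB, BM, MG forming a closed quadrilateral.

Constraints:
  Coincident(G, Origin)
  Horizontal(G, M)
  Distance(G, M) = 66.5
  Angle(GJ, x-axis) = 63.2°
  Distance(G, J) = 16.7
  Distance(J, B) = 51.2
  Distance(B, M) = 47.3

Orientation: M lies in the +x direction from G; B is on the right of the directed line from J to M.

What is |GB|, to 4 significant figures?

43.42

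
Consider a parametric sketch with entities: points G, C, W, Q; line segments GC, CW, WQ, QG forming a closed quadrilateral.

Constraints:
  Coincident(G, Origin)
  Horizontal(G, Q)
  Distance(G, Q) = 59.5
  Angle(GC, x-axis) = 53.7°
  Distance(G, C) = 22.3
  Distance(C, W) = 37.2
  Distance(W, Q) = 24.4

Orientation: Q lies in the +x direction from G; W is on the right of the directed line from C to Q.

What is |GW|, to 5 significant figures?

38.773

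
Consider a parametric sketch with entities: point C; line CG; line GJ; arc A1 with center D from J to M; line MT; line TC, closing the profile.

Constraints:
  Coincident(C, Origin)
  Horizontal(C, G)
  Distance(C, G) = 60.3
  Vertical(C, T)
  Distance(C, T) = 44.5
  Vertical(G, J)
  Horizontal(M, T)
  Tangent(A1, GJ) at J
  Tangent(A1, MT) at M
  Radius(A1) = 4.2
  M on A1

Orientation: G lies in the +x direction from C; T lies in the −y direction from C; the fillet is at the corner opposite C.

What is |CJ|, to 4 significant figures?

72.53

The virtual corner opposite C is at (60.30, -44.50). Since A1 is tangent to GJ there, DJ ⟂ GJ and tangency of A1 to MT means the radius DM is perpendicular to MT, with radius 4.2, so the center D sits 4.2 in from both sides at D = (56.10, -40.30). That places the tangent points at J = (60.30, -40.30) on GJ and M = (56.10, -44.50) on MT. Then |CJ| = |J − C| = 72.53.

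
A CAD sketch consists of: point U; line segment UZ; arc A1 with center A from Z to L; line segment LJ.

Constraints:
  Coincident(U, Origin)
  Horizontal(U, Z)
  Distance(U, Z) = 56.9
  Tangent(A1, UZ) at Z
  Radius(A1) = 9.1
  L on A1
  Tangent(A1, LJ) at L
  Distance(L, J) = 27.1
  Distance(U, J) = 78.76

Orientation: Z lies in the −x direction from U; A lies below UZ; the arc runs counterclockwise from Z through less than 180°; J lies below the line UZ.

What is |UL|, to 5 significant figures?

66.235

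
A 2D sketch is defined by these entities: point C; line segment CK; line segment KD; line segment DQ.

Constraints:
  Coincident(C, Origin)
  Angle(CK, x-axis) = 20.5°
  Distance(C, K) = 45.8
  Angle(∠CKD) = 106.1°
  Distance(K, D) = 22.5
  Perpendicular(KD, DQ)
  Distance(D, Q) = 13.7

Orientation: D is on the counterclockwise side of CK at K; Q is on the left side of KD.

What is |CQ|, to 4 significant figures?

46.45

C is at the origin; CK runs at 20.5° with length 45.8, so K = 45.8·(cos 20.5°, sin 20.5°) = (42.90, 16.04). ∠CKD = 106.1°, so KD runs at 20.5° + (180° − 106.1°) = 94.40° from the x-axis; with |KD| = 22.5, D = K + 22.5·(cos 94.40°, sin 94.40°) = (41.17, 38.47). The perpendicularity gives DQ at right angles to KD; with |DQ| = 13.7 on the left of KD, Q = D + 13.7·(-0.9971, -0.07672) = (27.51, 37.42). Then |CQ| = |Q − C| = 46.45.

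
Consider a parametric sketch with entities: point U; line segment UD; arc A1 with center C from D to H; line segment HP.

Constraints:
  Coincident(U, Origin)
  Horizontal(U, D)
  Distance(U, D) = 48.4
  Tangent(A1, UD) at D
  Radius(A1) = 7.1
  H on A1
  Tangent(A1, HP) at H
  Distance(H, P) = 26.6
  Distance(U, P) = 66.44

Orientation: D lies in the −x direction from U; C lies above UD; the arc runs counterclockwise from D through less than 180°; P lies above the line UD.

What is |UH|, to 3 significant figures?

44.0

Checks: U.y = 0.00, D.y = 0.00 ✓; |CH| = 7.100 ✓; ∠(CH, HP) = 90.00° ✓; |HP| = 26.60 ✓; |UP| = 66.44 ✓.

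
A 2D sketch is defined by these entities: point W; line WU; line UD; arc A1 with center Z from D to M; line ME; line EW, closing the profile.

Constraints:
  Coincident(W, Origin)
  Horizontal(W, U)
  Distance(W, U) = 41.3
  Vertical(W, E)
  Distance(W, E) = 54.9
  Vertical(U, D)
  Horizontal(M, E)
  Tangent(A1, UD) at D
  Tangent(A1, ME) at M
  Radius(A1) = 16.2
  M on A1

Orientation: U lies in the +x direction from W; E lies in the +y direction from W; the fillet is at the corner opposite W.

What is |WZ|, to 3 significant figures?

46.1

W is at the origin; WU is horizontal with |WU| = 41.3 and U on the +x side, so U = (41.3, 0.00). W and E share the same x with |WE| = 54.9 and E on the +y side, so E = (0.00, 54.9). The virtual corner opposite W is at (41.3, 54.9). Since A1 is tangent to UD there, ZD ⟂ UD and tangency of A1 to ME means the radius ZM is perpendicular to ME, with radius 16.2, so the center Z sits 16.2 in from both sides at Z = (25.1, 38.7). Then |WZ| = |Z − W| = 46.1.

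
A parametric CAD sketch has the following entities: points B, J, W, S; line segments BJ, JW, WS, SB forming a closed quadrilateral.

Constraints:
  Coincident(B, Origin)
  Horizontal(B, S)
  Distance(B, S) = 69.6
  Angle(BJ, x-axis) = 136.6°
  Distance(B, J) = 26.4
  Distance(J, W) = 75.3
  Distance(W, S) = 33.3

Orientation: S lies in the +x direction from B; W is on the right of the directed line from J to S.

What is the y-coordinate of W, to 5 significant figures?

-21.951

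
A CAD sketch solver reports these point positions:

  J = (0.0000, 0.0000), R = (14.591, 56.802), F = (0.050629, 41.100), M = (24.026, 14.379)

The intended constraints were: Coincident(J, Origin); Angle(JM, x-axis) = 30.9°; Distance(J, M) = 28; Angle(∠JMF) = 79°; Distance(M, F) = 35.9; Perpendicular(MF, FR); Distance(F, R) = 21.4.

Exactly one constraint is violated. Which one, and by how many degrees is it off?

Perpendicular(MF, FR) — off by 5.30°.

J = (0.00, 0.00) ✓; JM at 30.90° ✓; |JM| = 28.00 ✓; ∠JMF = 79.00° ✓; |MF| = 35.90 ✓; ∠(MF, FR) = 84.70° ✗; |FR| = 21.40 ✓.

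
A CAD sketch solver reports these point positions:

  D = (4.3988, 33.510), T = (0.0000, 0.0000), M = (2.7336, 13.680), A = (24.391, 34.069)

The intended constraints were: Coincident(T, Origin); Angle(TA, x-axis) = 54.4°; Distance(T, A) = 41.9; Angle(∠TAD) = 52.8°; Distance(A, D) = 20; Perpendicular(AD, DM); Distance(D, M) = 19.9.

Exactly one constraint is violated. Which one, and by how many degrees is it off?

Perpendicular(AD, DM) — off by 6.40°.

T = (0.00, 0.00) ✓; TA at 54.40° ✓; |TA| = 41.90 ✓; ∠TAD = 52.80° ✓; |AD| = 20.00 ✓; ∠(AD, DM) = 83.60° ✗; |DM| = 19.90 ✓.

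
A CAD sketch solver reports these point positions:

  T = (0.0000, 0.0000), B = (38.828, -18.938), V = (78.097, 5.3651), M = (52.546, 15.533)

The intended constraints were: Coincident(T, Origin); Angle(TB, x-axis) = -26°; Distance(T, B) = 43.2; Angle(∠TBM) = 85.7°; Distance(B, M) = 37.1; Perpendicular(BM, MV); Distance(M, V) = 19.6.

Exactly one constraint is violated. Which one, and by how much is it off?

Distance(M, V) = 19.6 — off by 7.90.

T = (0.00, 0.00) ✓; TB at -26.00° ✓; |TB| = 43.20 ✓; ∠TBM = 85.70° ✓; |BM| = 37.10 ✓; ∠(BM, MV) = 90.00° ✓; |MV| = 27.50 ✗.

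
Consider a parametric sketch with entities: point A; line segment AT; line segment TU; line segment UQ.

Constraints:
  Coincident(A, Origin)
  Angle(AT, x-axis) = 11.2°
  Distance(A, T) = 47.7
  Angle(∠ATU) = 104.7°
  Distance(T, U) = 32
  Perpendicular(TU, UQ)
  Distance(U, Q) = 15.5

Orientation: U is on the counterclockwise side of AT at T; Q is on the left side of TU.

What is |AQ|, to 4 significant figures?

53.70

A is at the origin; AT runs at 11.2° with length 47.7, so T = 47.7·(cos 11.2°, sin 11.2°) = (46.79, 9.265). ∠ATU = 104.7°, so TU runs at 11.2° + (180° − 104.7°) = 86.50° from the x-axis; with |TU| = 32.0, U = T + 32.0·(cos 86.50°, sin 86.50°) = (48.75, 41.21). TU is perpendicular to UQ; with |UQ| = 15.5 on the left of TU, Q = U + 15.5·(-0.9981, 0.06105) = (33.27, 42.15). Then |AQ| = |Q − A| = 53.70.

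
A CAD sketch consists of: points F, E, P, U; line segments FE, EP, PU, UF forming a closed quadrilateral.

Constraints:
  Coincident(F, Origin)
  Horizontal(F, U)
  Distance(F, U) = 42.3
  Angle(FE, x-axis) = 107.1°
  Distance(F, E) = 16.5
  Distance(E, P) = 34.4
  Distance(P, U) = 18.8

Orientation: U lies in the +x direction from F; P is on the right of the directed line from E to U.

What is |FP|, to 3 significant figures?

24.0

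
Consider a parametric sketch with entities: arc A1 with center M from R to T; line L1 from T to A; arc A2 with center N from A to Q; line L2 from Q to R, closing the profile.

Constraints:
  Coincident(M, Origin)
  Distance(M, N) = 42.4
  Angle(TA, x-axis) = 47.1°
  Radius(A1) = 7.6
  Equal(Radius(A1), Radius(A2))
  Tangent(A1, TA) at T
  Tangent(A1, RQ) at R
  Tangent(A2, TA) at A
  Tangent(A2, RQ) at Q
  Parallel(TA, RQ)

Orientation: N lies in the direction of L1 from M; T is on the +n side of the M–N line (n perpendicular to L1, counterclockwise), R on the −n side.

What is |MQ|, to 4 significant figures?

43.08

Tangency of A1 to both parallel lines with radius 7.6 puts T and R at M ± 7.6·n: T = (-5.567, 5.173), R = (5.567, -5.173). Equal radii place A and Q the same way about N: A = N + 7.6·n = (23.30, 36.23), Q = N − 7.6·n = (34.43, 25.89). Then |MQ| = |Q − M| = 43.08.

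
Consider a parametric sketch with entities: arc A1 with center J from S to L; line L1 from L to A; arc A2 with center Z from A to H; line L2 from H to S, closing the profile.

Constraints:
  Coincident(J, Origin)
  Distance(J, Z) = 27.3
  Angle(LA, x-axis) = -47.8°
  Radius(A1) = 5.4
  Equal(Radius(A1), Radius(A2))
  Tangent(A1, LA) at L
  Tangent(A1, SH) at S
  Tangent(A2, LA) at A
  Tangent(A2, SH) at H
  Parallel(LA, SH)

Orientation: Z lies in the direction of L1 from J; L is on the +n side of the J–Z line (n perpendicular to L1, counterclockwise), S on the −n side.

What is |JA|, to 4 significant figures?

27.83

The slot axis is L1's direction at -47.8°, so u = (cos -47.8°, sin -47.8°) = (0.6717, -0.7408) and n = (−sin -47.8°, cos -47.8°) = (0.7408, 0.6717). J is at the origin and Z lies 27.3 along u from J, so Z = 27.3·u = (18.34, -20.22). Tangency of A1 to both parallel lines with radius 5.4 puts L and S at J ± 5.4·n: L = (4.000, 3.627), S = (-4.000, -3.627). Equal radii place A and H the same way about Z: A = Z + 5.4·n = (22.34, -16.60), H = Z − 5.4·n = (14.34, -23.85). Then |JA| = |A − J| = 27.83.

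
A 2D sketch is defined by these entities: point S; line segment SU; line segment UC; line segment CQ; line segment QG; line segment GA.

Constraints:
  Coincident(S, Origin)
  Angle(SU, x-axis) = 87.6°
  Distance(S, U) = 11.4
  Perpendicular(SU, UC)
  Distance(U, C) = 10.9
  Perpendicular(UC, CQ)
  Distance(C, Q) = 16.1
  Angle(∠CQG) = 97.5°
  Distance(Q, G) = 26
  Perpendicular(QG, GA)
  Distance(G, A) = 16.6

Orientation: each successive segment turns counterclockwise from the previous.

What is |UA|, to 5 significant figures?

17.313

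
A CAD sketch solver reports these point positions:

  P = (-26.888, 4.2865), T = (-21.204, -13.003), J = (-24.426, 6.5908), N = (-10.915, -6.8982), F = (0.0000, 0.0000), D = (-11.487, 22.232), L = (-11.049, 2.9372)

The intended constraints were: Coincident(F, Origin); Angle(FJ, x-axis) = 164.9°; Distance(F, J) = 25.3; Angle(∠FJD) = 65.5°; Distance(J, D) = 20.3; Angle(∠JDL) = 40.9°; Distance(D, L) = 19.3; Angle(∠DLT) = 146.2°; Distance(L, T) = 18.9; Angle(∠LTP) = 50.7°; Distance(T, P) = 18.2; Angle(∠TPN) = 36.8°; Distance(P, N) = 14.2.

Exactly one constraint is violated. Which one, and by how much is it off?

Distance(P, N) = 14.2 — off by 5.30.

F = (0.00, 0.00) ✓; FJ at 164.9° ✓; |FJ| = 25.30 ✓; ∠FJD = 65.50° ✓; |JD| = 20.30 ✓; ∠JDL = 40.90° ✓; |DL| = 19.30 ✓; ∠DLT = 146.2° ✓; |LT| = 18.90 ✓; ∠LTP = 50.70° ✓; |TP| = 18.20 ✓; ∠TPN = 36.80° ✓; |PN| = 19.50 ✗.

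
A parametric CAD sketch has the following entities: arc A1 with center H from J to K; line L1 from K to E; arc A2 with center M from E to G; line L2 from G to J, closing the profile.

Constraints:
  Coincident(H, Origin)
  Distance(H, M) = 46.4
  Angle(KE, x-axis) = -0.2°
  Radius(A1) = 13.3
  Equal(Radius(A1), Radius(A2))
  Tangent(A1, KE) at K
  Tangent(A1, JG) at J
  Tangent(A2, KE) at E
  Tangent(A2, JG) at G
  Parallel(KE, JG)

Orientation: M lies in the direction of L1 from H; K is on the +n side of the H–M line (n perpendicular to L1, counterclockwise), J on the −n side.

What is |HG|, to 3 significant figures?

48.3

The slot axis is L1's direction at -0.2°, so u = (cos -0.2°, sin -0.2°) = (1.00, -0.00349) and n = (−sin -0.2°, cos -0.2°) = (0.00349, 1.00). H is at the origin and M lies 46.4 along u from H, so M = 46.4·u = (46.4, -0.162). Tangency of A1 to both parallel lines with radius 13.3 puts K and J at H ± 13.3·n: K = (0.0464, 13.3), J = (-0.0464, -13.3). Equal radii place E and G the same way about M: E = M + 13.3·n = (46.4, 13.1), G = M − 13.3·n = (46.4, -13.5). Then |HG| = |G − H| = 48.3.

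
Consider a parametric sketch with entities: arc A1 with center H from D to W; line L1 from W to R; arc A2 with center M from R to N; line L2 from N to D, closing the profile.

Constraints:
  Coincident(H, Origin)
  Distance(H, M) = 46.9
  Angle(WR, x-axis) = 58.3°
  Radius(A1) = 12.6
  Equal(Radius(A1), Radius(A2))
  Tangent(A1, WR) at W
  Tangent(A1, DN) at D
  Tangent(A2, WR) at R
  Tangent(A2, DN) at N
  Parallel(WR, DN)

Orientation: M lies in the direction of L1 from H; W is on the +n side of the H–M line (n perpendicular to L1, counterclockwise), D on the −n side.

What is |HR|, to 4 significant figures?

48.56

The slot axis is L1's direction at 58.3°, so u = (cos 58.3°, sin 58.3°) = (0.5255, 0.8508) and n = (−sin 58.3°, cos 58.3°) = (-0.8508, 0.5255). H is at the origin and M lies 46.9 along u from H, so M = 46.9·u = (24.64, 39.90). Tangency of A1 to both parallel lines with radius 12.6 puts W and D at H ± 12.6·n: W = (-10.72, 6.621), D = (10.72, -6.621). Equal radii place R and N the same way about M: R = M + 12.6·n = (13.92, 46.52), N = M − 12.6·n = (35.36, 33.28). Then |HR| = |R − H| = 48.56.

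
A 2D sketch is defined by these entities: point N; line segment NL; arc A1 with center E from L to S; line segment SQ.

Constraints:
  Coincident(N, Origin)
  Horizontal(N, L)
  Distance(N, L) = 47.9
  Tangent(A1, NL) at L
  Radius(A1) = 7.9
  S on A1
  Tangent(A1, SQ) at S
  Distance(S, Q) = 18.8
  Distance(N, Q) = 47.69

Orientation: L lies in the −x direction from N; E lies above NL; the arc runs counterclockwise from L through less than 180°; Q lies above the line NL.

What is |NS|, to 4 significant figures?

40.74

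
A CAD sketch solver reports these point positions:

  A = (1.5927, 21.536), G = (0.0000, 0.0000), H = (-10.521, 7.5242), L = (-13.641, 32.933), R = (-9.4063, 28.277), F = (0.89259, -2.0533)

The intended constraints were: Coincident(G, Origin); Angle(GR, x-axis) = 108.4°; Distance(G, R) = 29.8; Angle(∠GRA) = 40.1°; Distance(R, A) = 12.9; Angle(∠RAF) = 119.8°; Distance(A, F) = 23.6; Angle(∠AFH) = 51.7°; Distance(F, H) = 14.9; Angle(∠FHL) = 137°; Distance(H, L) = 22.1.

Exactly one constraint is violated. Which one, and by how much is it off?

Distance(H, L) = 22.1 — off by 3.50.

G = (0.00, 0.00) ✓; GR at 108.4° ✓; |GR| = 29.80 ✓; ∠GRA = 40.10° ✓; |RA| = 12.90 ✓; ∠RAF = 119.8° ✓; |AF| = 23.60 ✓; ∠AFH = 51.70° ✓; |FH| = 14.90 ✓; ∠FHL = 137.0° ✓; |HL| = 25.60 ✗.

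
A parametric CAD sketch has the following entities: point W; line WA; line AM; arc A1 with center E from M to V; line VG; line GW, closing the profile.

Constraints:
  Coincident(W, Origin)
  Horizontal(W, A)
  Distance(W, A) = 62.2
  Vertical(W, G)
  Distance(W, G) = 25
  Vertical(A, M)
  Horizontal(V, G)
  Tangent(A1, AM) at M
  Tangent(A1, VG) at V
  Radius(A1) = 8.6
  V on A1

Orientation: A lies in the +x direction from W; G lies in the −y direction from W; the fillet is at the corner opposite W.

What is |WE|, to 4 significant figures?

56.05

W is at the origin; WA is horizontal with |WA| = 62.2 and A on the +x side, so A = (62.20, 0.000). W and G share the same x with |WG| = 25.0 and G on the −y side, so G = (0.000, -25.00). The virtual corner opposite W is at (62.20, -25.00). Tangency of A1 to AM means the radius EM is perpendicular to AM and tangency of A1 to VG means the radius EV is perpendicular to VG, with radius 8.6, so the center E sits 8.6 in from both sides at E = (53.60, -16.40). Then |WE| = |E − W| = 56.05.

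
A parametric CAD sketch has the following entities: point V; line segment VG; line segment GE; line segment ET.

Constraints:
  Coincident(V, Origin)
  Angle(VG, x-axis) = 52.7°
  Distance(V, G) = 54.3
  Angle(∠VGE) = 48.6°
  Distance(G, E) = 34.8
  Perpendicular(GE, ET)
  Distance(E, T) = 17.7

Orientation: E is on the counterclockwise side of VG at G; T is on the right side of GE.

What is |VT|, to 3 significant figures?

58.4

V is at the origin; VG runs at 52.7° with length 54.3, so G = 54.3·(cos 52.7°, sin 52.7°) = (32.9, 43.2). ∠VGE = 48.6°, so GE runs at 52.7° + (180° − 48.6°) = 184° from the x-axis; with |GE| = 34.8, E = G + 34.8·(cos 184°, sin 184°) = (-1.81, 40.7). GE is perpendicular to ET; with |ET| = 17.7 on the right of GE, T = E + 17.7·(-0.0715, 0.997) = (-3.07, 58.4). Then |VT| = |T − V| = 58.4.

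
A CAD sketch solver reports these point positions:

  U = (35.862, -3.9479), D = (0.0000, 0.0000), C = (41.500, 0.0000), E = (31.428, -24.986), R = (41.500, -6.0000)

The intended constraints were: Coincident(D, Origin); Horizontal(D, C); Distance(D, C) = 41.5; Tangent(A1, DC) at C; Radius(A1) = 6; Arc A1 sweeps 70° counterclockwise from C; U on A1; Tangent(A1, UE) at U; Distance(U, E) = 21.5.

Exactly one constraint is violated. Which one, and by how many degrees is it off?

Tangent(A1, UE) at U — off by 8.10°.

D = (0.00, 0.00) ✓; D.y = 0.00, C.y = 0.00 ✓; |DC| = 41.50 ✓; ∠(RC, CD) = 90.00° ✓; |RC| = 6.000 ✓; bearing(R→U) − bearing(R→C) = 70.00° ✓; |RU| = 6.000 ✓; ∠(RU, UE) = 81.90° ✗; |UE| = 21.50 ✓.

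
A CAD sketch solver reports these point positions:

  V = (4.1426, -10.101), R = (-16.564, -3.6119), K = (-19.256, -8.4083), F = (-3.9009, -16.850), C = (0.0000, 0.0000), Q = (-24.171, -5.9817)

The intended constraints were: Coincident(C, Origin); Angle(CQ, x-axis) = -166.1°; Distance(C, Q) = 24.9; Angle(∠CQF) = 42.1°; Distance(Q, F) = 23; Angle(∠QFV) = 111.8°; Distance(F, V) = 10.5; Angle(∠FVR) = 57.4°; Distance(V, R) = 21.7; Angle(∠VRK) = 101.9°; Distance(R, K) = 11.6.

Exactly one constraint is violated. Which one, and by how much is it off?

Distance(R, K) = 11.6 — off by 6.10.

C = (0.00, 0.00) ✓; CQ at -166.1° ✓; |CQ| = 24.90 ✓; ∠CQF = 42.10° ✓; |QF| = 23.00 ✓; ∠QFV = 111.8° ✓; |FV| = 10.50 ✓; ∠FVR = 57.40° ✓; |VR| = 21.70 ✓; ∠VRK = 101.9° ✓; |RK| = 5.500 ✗.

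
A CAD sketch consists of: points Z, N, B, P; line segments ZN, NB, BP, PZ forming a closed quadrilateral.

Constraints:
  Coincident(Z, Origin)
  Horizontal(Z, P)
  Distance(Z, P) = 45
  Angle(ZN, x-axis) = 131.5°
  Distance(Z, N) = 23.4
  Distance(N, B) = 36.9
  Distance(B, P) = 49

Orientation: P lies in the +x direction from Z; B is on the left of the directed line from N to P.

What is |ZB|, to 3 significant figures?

41.3

Z is at the origin; Z and P share the same y with |ZP| = 45.0 and P in +x, so P = (45.0, 0). ZN runs at 131.5° with |ZN| = 23.4, so N = (-15.5, 17.5). B is determined by |NB| = 36.9 and |BP| = 49.0 together: it lies at the intersection of circle(N, 36.9) and circle(P, 49.0). With |NP| = 63.0, the foot of the radical line on NP is 23.2 from N and the perpendicular offset is √(36.9² − 23.2²) = 28.7. Taking the left-of-NP solution: B = (14.8, 38.6).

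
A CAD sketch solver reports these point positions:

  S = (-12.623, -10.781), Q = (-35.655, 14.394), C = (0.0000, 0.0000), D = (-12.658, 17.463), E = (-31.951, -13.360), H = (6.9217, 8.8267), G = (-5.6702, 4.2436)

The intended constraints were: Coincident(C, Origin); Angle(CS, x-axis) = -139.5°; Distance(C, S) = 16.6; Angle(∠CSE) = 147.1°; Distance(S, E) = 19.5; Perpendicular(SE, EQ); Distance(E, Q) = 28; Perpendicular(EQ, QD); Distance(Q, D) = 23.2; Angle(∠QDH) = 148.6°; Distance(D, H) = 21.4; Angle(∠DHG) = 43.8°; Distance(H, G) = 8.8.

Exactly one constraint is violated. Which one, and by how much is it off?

Distance(H, G) = 8.8 — off by 4.60.

C = (0.00, 0.00) ✓; CS at -139.5° ✓; |CS| = 16.60 ✓; ∠CSE = 147.1° ✓; |SE| = 19.50 ✓; ∠(SE, EQ) = 90.00° ✓; |EQ| = 28.00 ✓; ∠(EQ, QD) = 90.00° ✓; |QD| = 23.20 ✓; ∠QDH = 148.6° ✓; |DH| = 21.40 ✓; ∠DHG = 43.80° ✓; |HG| = 13.40 ✗.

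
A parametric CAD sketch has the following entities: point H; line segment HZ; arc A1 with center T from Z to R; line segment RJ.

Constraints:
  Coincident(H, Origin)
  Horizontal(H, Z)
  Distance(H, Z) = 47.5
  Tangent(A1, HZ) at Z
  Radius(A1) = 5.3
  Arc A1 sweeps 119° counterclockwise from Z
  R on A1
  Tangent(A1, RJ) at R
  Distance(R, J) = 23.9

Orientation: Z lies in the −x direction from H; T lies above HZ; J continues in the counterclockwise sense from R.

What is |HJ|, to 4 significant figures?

61.59

On A1, Z sits at bearing -90° from T; a 119° counterclockwise sweep puts R at bearing 29°, so R = T + 5.3·(cos 29°, sin 29°) = (-42.86, 7.869). A1 meets RJ tangentially, so TR is at right angles to RJ, so RJ runs along (−sin 29°, cos 29°); with |RJ| = 23.9, J = (-54.45, 28.77). Then |HJ| = |J − H| = 61.59.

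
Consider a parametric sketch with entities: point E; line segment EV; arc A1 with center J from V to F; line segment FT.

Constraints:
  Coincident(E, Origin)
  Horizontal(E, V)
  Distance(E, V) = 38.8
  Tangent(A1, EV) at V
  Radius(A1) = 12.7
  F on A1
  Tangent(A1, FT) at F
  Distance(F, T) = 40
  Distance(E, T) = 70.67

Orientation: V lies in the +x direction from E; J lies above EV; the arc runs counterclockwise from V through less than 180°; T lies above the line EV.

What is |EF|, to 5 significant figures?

53.390

Checks: ∠(JV, VE) = 90.00° ✓; |JF| = 12.70 ✓; ∠(JF, FT) = 90.00° ✓; |FT| = 40.00 ✓; |ET| = 70.67 ✓.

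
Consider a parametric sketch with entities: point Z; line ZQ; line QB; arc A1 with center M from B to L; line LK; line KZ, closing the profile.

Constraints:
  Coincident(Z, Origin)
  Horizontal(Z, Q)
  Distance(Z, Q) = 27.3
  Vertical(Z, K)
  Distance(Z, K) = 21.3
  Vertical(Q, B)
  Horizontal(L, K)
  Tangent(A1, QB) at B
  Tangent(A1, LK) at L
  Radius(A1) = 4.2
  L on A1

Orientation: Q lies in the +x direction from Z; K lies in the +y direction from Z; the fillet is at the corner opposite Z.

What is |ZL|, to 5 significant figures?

31.421

The virtual corner opposite Z is at (27.300, 21.300). The tangent condition forces MB to be normal to QB and tangency of A1 to LK means the radius ML is perpendicular to LK, with radius 4.2, so the center M sits 4.2 in from both sides at M = (23.100, 17.100). That places the tangent points at B = (27.300, 17.100) on QB and L = (23.100, 21.300) on LK. Then |ZL| = |L − Z| = 31.421.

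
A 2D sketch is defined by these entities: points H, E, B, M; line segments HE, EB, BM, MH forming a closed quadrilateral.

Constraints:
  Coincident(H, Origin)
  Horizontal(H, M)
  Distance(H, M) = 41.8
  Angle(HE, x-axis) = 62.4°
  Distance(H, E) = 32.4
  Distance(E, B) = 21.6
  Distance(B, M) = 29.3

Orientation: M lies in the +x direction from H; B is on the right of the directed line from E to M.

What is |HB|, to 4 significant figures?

15.19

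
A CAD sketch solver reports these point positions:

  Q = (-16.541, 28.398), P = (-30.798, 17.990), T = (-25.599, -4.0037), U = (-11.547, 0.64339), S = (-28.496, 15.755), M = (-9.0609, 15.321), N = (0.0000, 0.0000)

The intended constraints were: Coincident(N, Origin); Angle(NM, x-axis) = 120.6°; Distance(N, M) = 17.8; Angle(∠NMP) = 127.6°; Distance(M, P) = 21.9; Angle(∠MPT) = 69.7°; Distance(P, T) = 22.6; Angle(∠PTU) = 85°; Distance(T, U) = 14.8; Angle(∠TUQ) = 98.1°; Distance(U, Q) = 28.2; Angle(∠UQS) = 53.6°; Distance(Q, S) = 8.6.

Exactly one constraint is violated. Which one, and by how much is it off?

Distance(Q, S) = 8.6 — off by 8.80.

N = (0.00, 0.00) ✓; NM at 120.6° ✓; |NM| = 17.80 ✓; ∠NMP = 127.6° ✓; |MP| = 21.90 ✓; ∠MPT = 69.70° ✓; |PT| = 22.60 ✓; ∠PTU = 85.00° ✓; |TU| = 14.80 ✓; ∠TUQ = 98.10° ✓; |UQ| = 28.20 ✓; ∠UQS = 53.60° ✓; |QS| = 17.40 ✗.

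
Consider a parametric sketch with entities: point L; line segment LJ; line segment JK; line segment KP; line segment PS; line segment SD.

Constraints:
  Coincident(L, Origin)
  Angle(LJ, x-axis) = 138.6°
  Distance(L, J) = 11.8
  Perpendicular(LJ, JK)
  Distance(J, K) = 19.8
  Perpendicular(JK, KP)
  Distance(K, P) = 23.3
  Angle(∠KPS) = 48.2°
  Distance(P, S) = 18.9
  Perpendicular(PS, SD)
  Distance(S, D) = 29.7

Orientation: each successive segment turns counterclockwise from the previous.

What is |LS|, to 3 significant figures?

5.82

L is at the origin; LJ runs at 138.6° with length 11.8, so J = (-8.85, 7.80). The perpendicularity gives JK at right angles to LJ, so JK runs at -131°; with |JK| = 19.8, K = (-21.9, -7.05). The perpendicularity gives KP at right angles to JK, so KP runs at -41.4°; with |KP| = 23.3, P = (-4.47, -22.5). ∠KPS = 48.2° gives PS at 90.4° from the x-axis; with |PS| = 18.9, S = (-4.60, -3.56). Then |LS| = |S − L| = 5.82.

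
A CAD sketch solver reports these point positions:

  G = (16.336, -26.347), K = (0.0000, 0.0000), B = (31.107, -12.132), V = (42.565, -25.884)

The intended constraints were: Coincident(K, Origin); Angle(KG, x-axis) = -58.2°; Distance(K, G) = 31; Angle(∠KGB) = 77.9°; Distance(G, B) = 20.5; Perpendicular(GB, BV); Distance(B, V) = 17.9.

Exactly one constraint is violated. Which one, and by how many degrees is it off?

Perpendicular(GB, BV) — off by 4.10°.

K = (0.00, 0.00) ✓; KG at -58.20° ✓; |KG| = 31.00 ✓; ∠KGB = 77.90° ✓; |GB| = 20.50 ✓; ∠(GB, BV) = 94.10° ✗; |BV| = 17.90 ✓.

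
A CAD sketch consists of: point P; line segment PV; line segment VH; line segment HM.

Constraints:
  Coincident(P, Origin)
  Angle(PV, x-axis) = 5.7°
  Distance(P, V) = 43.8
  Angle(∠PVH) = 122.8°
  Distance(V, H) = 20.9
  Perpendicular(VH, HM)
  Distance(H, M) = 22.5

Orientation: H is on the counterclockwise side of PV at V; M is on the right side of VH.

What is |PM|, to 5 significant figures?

74.230

P is at the origin; PV runs at 5.7° with length 43.8, so V = 43.8·(cos 5.7°, sin 5.7°) = (43.583, 4.3502). ∠PVH = 122.8°, so VH runs at 5.7° + (180° − 122.8°) = 62.900° from the x-axis; with |VH| = 20.9, H = V + 20.9·(cos 62.900°, sin 62.900°) = (53.104, 22.956). VH ⟂ HM; with |HM| = 22.5 on the right of VH, M = H + 22.5·(0.89021, -0.45554) = (73.134, 12.706). Then |PM| = |M − P| = 74.230.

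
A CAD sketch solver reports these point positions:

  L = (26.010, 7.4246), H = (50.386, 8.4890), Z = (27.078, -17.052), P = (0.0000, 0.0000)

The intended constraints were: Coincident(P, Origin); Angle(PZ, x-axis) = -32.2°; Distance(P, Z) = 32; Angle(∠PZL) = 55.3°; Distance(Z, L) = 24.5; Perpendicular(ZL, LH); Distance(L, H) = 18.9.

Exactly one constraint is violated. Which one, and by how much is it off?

Distance(L, H) = 18.9 — off by 5.50.

P = (0.00, 0.00) ✓; PZ at -32.20° ✓; |PZ| = 32.00 ✓; ∠PZL = 55.30° ✓; |ZL| = 24.50 ✓; ∠(ZL, LH) = 90.00° ✓; |LH| = 24.40 ✗.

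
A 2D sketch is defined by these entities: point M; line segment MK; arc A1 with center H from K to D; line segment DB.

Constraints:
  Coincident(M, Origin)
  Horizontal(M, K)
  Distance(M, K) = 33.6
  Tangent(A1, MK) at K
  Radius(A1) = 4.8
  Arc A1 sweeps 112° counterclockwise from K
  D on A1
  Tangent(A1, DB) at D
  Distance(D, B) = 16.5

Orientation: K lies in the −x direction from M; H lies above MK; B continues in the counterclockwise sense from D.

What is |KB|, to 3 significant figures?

22.0

M is at the origin; M and K share the same y with |MK| = 33.6 and K on the −x side, so K = (-33.6, 0.00). The tangent condition forces HK to be normal to MK, so H = K + (0, 4.8) = (-33.6, 4.80). On A1, K sits at bearing -90° from H; a 112° counterclockwise sweep puts D at bearing 22°, so D = H + 4.8·(cos 22°, sin 22°) = (-29.1, 6.60). The tangent condition forces HD to be normal to DB, so DB runs along (−sin 22°, cos 22°); with |DB| = 16.5, B = (-35.3, 21.9). Then |KB| = |B − K| = 22.0.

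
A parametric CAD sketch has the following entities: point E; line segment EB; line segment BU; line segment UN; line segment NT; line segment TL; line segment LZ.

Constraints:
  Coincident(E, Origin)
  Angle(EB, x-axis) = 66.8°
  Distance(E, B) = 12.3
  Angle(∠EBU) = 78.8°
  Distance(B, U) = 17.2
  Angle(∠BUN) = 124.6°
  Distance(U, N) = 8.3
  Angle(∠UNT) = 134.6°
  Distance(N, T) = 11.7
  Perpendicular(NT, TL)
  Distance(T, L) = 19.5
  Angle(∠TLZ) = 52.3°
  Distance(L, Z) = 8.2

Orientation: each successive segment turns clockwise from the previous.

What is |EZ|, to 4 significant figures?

5.162

E is at the origin; EB runs at 66.8° with length 12.3, so B = (4.845, 11.31). ∠EBU = 78.8° gives BU at -34.40° from the x-axis; with |BU| = 17.2, U = (19.04, 1.588). ∠BUN = 124.6° gives UN at -89.80° from the x-axis; with |UN| = 8.3, N = (19.07, -6.712). ∠UNT = 134.6° gives NT at -135.2° from the x-axis; with |NT| = 11.7, T = (10.76, -14.96). NT is perpendicular to TL, so TL runs at 134.8°; with |TL| = 19.5, L = (-2.976, -1.120). ∠TLZ = 52.3° gives LZ at 7.100° from the x-axis; with |LZ| = 8.2, Z = (5.161, -0.1061). Then |EZ| = |Z − E| = 5.162.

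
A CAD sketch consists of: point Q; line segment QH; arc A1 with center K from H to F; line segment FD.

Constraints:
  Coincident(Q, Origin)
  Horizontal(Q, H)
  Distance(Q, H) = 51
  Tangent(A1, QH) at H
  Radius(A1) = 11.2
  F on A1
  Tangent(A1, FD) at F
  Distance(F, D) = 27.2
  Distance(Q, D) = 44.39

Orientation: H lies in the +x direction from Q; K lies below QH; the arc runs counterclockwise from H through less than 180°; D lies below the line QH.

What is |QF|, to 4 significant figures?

41.21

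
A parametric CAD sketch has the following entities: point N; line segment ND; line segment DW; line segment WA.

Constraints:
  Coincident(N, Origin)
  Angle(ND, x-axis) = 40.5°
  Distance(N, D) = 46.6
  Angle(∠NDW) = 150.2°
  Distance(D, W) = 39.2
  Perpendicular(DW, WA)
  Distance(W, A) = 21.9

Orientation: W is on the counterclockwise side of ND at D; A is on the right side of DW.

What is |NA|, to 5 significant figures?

91.501

N is at the origin; ND runs at 40.5° with length 46.6, so D = 46.6·(cos 40.5°, sin 40.5°) = (35.435, 30.264). ∠NDW = 150.2°, so DW runs at 40.5° + (180° − 150.2°) = 70.300° from the x-axis; with |DW| = 39.2, W = D + 39.2·(cos 70.300°, sin 70.300°) = (48.649, 67.170). DW is perpendicular to WA; with |WA| = 21.9 on the right of DW, A = W + 21.9·(0.94147, -0.33710) = (69.267, 59.788). Then |NA| = |A − N| = 91.501.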